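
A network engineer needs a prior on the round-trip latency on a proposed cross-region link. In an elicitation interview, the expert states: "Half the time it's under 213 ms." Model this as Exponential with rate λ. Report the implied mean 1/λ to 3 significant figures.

mean ≈ 307 ms

Exponential median = ln 2 / λ, so λ = ln 2 / 213.0 = 0.00325.
Mean = 1/λ = 307 ms.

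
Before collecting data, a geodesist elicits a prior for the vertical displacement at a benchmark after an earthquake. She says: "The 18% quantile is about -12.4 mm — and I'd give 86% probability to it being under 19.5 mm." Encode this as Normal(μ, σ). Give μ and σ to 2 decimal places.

μ = 2.23, σ = 15.98

The p-quantile of Normal(μ,σ) is μ + z_p·σ, with z_{0.18} = -0.9154 and z_{0.86} = 1.08.
Eliminate σ: μ = (z₂·x₁ − z₁·x₂)/(z₂ − z₁) = (1.08·-12.4 − (-0.9154)·19.5)/1.996 = 2.23.
Then σ = (x₂ − x₁)/(z₂ − z₁) = (19.5 − -12.4)/1.996 = 15.98.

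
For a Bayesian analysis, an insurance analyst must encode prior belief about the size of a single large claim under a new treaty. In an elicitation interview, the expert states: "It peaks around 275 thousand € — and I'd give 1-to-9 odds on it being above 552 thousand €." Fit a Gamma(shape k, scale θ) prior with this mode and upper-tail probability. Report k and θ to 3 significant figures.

k ≈ 4.95, θ ≈ 69.6

Gamma(k,θ) with k>1 has mode (k−1)θ, so θ = 275/(k−1).
Need P(X < 552) = 0.9 with θ tied to k this way. Start at k = 2, θ = 275: P(X<552) ≈ 0.596.
Too low — raise k to concentrate. Iterating converges to k ≈ 4.95.
Then θ = 275/(4.95−1) ≈ 69.6.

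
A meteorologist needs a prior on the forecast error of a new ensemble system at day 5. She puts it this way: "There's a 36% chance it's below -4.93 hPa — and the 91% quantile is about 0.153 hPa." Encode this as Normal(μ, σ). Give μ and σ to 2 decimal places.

μ = -3.86, σ = 2.99

The p-quantile of Normal(μ,σ) is μ + z_p·σ, with z_{0.36} = -0.3585 and z_{0.91} = 1.341.
Eliminate σ: μ = (z₂·x₁ − z₁·x₂)/(z₂ − z₁) = (1.341·-4.93 − (-0.3585)·0.153)/1.699 = -3.86.
Then σ = (x₂ − x₁)/(z₂ − z₁) = (0.153 − -4.93)/1.699 = 2.99.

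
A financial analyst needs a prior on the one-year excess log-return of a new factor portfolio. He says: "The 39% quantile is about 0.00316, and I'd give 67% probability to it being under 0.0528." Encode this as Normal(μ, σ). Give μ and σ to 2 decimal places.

The p-quantile of Normal(μ,σ) is μ + z_p·σ, with z_{0.39} = -0.2793 and z_{0.67} = 0.4399.
Eliminate σ: μ = (z₂·x₁ − z₁·x₂)/(z₂ − z₁) = (0.4399·0.00316 − (-0.2793)·0.0528)/0.7192 = 0.02.
Then σ = (x₂ − x₁)/(z₂ − z₁) = (0.0528 − 0.00316)/0.7192 = 0.07.

μ = 0.02, σ = 0.07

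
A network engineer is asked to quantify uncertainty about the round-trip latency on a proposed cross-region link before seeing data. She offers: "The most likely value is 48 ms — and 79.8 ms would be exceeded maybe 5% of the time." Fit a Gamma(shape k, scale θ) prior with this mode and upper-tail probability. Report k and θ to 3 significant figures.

k ≈ 11.8, θ ≈ 4.44

Gamma(k,θ) with k>1 has mode (k−1)θ, so θ = 48/(k−1).
Need P(X < 79.8) = 0.95 with θ tied to k this way. Start at k = 2, θ = 48: P(X<79.8) ≈ 0.495.
Too low — raise k to concentrate. Iterating converges to k ≈ 11.8.
Then θ = 48/(11.8−1) ≈ 4.44.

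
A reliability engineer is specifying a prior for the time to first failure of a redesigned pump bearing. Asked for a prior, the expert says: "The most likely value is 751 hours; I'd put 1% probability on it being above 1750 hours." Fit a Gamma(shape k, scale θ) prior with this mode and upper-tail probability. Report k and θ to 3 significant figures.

Gamma(k,θ) with k>1 has mode (k−1)θ, so θ = 751/(k−1).
Need P(X < 1750) = 0.99 with θ tied to k this way. Start at k = 2, θ = 751: P(X<1750) ≈ 0.676.
Too low — raise k to concentrate. Iterating converges to k ≈ 7.66.
Then θ = 751/(7.66−1) ≈ 113.

k ≈ 7.66, θ ≈ 113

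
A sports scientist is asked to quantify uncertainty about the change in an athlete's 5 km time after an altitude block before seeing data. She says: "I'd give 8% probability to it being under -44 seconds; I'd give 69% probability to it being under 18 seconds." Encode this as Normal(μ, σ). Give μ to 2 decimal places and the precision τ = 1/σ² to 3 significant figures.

μ = 1.83, τ = 0.00094

For Normal(μ,σ), the p-quantile is μ + z_p·σ. Here z_{0.08} = -1.405, z_{0.69} = 0.4959.
So -44 = μ − 1.405σ and 18 = μ + 0.4959σ.
Subtracting: σ = (18 − -44)/(0.4959 − (-1.405)) = 32.62.
Then μ = -44 − (-1.405)·32.62 = 1.83.
Precision τ = 1/σ² = 1/32.62² = 0.00094.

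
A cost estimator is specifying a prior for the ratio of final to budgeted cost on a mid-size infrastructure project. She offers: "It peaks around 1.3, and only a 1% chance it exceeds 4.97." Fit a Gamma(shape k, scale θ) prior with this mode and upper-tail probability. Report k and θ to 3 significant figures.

Gamma(k,θ) with k>1 has mode (k−1)θ, so θ = 1.3/(k−1).
Need P(X < 4.97) = 0.99 with θ tied to k this way. Start at k = 2, θ = 1.3: P(X<4.97) ≈ 0.895.
Too low — raise k to concentrate. Iterating converges to k ≈ 3.35.
Then θ = 1.3/(3.35−1) ≈ 0.552.

k ≈ 3.35, θ ≈ 0.552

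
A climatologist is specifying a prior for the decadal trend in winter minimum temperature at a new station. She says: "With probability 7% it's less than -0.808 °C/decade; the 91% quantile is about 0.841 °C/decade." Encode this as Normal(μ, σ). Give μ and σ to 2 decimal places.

For Normal(μ,σ), the p-quantile is μ + z_p·σ. Here z_{0.07} = -1.476, z_{0.91} = 1.341.
So -0.808 = μ − 1.476σ and 0.841 = μ + 1.341σ.
Subtracting: σ = (0.841 − -0.808)/(1.341 − (-1.476)) = 0.59.
Then μ = -0.808 − (-1.476)·0.59 = 0.06.

μ = 0.06, σ = 0.59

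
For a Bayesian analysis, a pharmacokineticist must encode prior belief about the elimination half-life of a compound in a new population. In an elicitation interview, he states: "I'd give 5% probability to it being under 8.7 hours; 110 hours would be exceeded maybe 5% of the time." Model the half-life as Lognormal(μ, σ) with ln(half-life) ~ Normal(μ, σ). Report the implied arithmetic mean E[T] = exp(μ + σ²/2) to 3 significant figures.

E[T] ≈ 41.7 hours

If T ~ Lognormal(μ,σ) then ln T ~ Normal(μ,σ), so the p-quantile of ln T is μ + z_p·σ.
ln(8.7) = 2.163 and ln(110) = 4.7; z_{0.05} = -1.645, z_{0.95} = 1.645.
σ = (4.7 − 2.163)/(1.645 − (-1.645)) = 0.771.
μ = 2.163 − (-1.645)·0.771 = 3.432.
E[T] = exp(μ + σ²/2) = exp(3.432 + 0.2974) = 41.7 hours.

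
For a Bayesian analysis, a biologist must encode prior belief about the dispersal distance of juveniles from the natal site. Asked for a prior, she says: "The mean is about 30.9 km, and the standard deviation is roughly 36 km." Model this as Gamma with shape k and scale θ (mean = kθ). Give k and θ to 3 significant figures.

k ≈ 0.737, θ ≈ 41.9

For Gamma(k, scale θ): mean = kθ, variance = kθ², so CV = 1/√k.
CV = SD/mean = 36/30.9 = 1.165, hence k = 1/CV² = 0.737.
Then θ = mean/k = 30.9/0.737 = 41.9.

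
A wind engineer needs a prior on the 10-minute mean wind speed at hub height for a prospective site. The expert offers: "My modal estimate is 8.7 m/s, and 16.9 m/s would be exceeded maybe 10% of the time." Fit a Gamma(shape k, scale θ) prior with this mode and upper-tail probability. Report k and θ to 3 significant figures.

k ≈ 5.34, θ ≈ 2

Gamma(k,θ) with k>1 has mode (k−1)θ, so θ = 8.7/(k−1).
Need P(X < 16.9) = 0.9 with θ tied to k this way. Start at k = 2, θ = 8.7: P(X<16.9) ≈ 0.578.
Too low — raise k to concentrate. Iterating converges to k ≈ 5.34.
Then θ = 8.7/(5.34−1) ≈ 2.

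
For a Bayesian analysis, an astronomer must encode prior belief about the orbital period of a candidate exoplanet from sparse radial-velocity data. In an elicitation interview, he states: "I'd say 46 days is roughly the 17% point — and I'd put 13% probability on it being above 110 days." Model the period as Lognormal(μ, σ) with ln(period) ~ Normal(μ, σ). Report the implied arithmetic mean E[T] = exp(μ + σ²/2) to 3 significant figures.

E[T] ≈ 74.9 days

If T ~ Lognormal(μ,σ) then ln T ~ Normal(μ,σ), so the p-quantile of ln T is μ + z_p·σ.
ln(46) = 3.829 and ln(110) = 4.7; z_{0.17} = -0.9542, z_{0.87} = 1.126.
σ = (4.7 − 3.829)/(1.126 − (-0.9542)) = 0.419.
μ = 3.829 − (-0.9542)·0.419 = 4.228.
E[T] = exp(μ + σ²/2) = exp(4.228 + 0.0878) = 74.9 days.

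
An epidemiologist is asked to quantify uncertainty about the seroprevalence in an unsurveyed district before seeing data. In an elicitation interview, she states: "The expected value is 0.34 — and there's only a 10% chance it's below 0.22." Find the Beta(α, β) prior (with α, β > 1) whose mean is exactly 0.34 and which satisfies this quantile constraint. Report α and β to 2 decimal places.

With mean 0.34 fixed, write α = 0.34s, β = 0.66s where s = α+β.
Need P(θ < 0.22) = 0.1 under Beta(0.34s, 0.66s). Normal approximation: (q−m)/√(m(1−m)/s) ≈ z_{0.1} = -1.28, so s ≈ 0.34·0.66·(-1.28)²/(0.22−0.34)² = 25.6.
At s = 25.6: P(θ<0.22) ≈ 0.092. Adjusting to match 0.1 gives s ≈ 23.86.
So α = 0.34·23.86 ≈ 8.11, β = 0.66·23.86 ≈ 15.75.

α ≈ 8.11, β ≈ 15.75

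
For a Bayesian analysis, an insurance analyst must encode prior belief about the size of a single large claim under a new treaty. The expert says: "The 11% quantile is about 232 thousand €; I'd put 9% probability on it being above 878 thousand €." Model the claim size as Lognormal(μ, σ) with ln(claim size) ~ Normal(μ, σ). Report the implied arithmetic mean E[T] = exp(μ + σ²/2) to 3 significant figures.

E[T] ≈ 501 thousand €

If T ~ Lognormal(μ,σ) then ln T ~ Normal(μ,σ), so the p-quantile of ln T is μ + z_p·σ.
ln(232) = 5.447 and ln(878) = 6.778; z_{0.11} = -1.227, z_{0.91} = 1.341.
σ = (6.778 − 5.447)/(1.341 − (-1.227)) = 0.518.
μ = 5.447 − (-1.227)·0.518 = 6.083.
E[T] = exp(μ + σ²/2) = exp(6.083 + 0.1344) = 501 thousand €.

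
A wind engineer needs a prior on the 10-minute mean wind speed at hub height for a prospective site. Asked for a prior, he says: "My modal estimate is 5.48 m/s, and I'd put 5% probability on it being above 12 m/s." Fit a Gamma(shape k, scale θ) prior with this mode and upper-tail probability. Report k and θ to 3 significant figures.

Gamma(k,θ) with k>1 has mode (k−1)θ, so θ = 5.48/(k−1).
Need P(X < 12) = 0.95 with θ tied to k this way. Start at k = 2, θ = 5.48: P(X<12) ≈ 0.643.
Too low — raise k to concentrate. Iterating converges to k ≈ 5.48.
Then θ = 5.48/(5.48−1) ≈ 1.22.

k ≈ 5.48, θ ≈ 1.22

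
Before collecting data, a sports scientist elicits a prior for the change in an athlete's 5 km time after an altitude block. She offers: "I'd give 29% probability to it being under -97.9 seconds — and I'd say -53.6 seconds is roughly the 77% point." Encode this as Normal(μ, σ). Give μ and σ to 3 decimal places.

μ = -78.929, σ = 34.282

The p-quantile of Normal(μ,σ) is μ + z_p·σ, with z_{0.29} = -0.5534 and z_{0.77} = 0.7388.
Eliminate σ: μ = (z₂·x₁ − z₁·x₂)/(z₂ − z₁) = (0.7388·-97.9 − (-0.5534)·-53.6)/1.292 = -78.929.
Then σ = (x₂ − x₁)/(z₂ − z₁) = (-53.6 − -97.9)/1.292 = 34.282.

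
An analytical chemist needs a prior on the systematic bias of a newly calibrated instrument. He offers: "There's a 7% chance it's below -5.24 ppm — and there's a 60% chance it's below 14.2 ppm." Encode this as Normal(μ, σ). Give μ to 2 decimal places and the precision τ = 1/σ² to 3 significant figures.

For Normal(μ,σ), the p-quantile is μ + z_p·σ. Here z_{0.07} = -1.476, z_{0.6} = 0.2533.
So -5.24 = μ − 1.476σ and 14.2 = μ + 0.2533σ.
Subtracting: σ = (14.2 − -5.24)/(0.2533 − (-1.476)) = 11.24.
Then μ = -5.24 − (-1.476)·11.24 = 11.35.
Precision τ = 1/σ² = 1/11.24² = 0.00791.

μ = 11.35, τ = 0.00791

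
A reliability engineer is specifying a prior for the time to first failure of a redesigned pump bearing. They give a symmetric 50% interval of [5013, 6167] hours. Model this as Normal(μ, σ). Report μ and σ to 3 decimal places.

A symmetric 50% interval runs μ ± z·σ with z = 0.6745.
Half-width = 577, so σ = 577/0.6745 = 855.461.
μ is the interval midpoint, 5590.000.

μ = 5590.000, σ = 855.461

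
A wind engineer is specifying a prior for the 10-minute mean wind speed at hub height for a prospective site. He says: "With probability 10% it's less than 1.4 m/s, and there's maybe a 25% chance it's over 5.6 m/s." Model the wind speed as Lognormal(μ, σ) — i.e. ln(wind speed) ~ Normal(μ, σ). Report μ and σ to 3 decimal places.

μ ≈ 1.245, σ ≈ 0.709

If T ~ Lognormal(μ,σ) then ln T ~ Normal(μ,σ), so the p-quantile of ln T is μ + z_p·σ.
ln(1.4) = 0.3365 and ln(5.6) = 1.723; z_{0.1} = -1.282, z_{0.75} = 0.6745.
σ = (1.723 − 0.3365)/(0.6745 − (-1.282)) = 0.709.
μ = 0.3365 − (-1.282)·0.709 = 1.245.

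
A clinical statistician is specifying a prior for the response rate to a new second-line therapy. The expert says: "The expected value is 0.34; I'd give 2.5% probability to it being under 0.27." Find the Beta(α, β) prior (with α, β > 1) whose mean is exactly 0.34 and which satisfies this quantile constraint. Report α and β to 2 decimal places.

With mean 0.34 fixed, write α = 0.34s, β = 0.66s where s = α+β.
Need P(θ < 0.27) = 0.025 under Beta(0.34s, 0.66s). Normal approximation: (q−m)/√(m(1−m)/s) ≈ z_{0.025} = -1.96, so s ≈ 0.34·0.66·(-1.96)²/(0.27−0.34)² = 175.9.
At s = 175.9: P(θ<0.27) ≈ 0.022. Adjusting to match 0.025 gives s ≈ 165.56.
So α = 0.34·165.56 ≈ 56.29, β = 0.66·165.56 ≈ 109.27.

α ≈ 56.29, β ≈ 109.27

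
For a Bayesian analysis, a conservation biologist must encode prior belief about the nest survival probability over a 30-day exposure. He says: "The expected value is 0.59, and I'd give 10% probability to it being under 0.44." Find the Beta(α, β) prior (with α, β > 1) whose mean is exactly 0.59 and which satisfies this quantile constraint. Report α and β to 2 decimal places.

With mean 0.59 fixed, write α = 0.59s, β = 0.41s where s = α+β.
Need P(θ < 0.44) = 0.1 under Beta(0.59s, 0.41s). Normal approximation: (q−m)/√(m(1−m)/s) ≈ z_{0.1} = -1.28, so s ≈ 0.59·0.41·(-1.28)²/(0.44−0.59)² = 17.7.
At s = 17.7: P(θ<0.44) ≈ 0.101. Adjusting to match 0.1 gives s ≈ 17.83.
So α = 0.59·17.83 ≈ 10.52, β = 0.41·17.83 ≈ 7.31.

α ≈ 10.52, β ≈ 7.31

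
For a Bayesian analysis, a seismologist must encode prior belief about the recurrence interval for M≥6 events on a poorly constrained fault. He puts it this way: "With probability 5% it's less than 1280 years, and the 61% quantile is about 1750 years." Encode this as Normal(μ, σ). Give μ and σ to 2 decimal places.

The p-quantile of Normal(μ,σ) is μ + z_p·σ, with z_{0.05} = -1.645 and z_{0.61} = 0.2793.
Eliminate σ: μ = (z₂·x₁ − z₁·x₂)/(z₂ − z₁) = (0.2793·1280 − (-1.645)·1750)/1.924 = 1681.77.
Then σ = (x₂ − x₁)/(z₂ − z₁) = (1750 − 1280)/1.924 = 244.26.

μ = 1681.77, σ = 244.26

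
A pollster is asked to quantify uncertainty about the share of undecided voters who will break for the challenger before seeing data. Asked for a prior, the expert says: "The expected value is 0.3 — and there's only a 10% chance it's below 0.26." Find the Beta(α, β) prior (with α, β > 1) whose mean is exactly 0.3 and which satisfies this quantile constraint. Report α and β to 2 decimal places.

α ≈ 63.20, β ≈ 147.47

With mean 0.3 fixed, write α = 0.3s, β = 0.7s where s = α+β.
Need P(θ < 0.26) = 0.1 under Beta(0.3s, 0.7s). Normal approximation: (q−m)/√(m(1−m)/s) ≈ z_{0.1} = -1.28, so s ≈ 0.3·0.7·(-1.28)²/(0.26−0.3)² = 215.6.
At s = 215.6: P(θ<0.26) ≈ 0.097. Adjusting to match 0.1 gives s ≈ 210.67.
So α = 0.3·210.67 ≈ 63.20, β = 0.7·210.67 ≈ 147.47.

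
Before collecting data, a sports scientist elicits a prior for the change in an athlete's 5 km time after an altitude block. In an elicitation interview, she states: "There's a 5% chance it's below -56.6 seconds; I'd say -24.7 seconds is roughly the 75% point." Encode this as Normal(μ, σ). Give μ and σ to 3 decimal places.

μ = -33.977, σ = 13.754

The p-quantile of Normal(μ,σ) is μ + z_p·σ, with z_{0.05} = -1.645 and z_{0.75} = 0.6745.
Eliminate σ: μ = (z₂·x₁ − z₁·x₂)/(z₂ − z₁) = (0.6745·-56.6 − (-1.645)·-24.7)/2.319 = -33.977.
Then σ = (x₂ − x₁)/(z₂ − z₁) = (-24.7 − -56.6)/2.319 = 13.754.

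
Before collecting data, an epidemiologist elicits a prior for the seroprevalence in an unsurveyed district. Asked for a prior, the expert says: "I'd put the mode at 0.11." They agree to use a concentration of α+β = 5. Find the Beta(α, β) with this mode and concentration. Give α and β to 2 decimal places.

For α,β > 1 the Beta mode is (α−1)/(α+β−2). With α+β = 5, the mode is (α−1)/3.
Set (α−1)/3 = 0.11 → α = 1 + 0.11·3 = 1.33.
β = 5 − α = 3.67.

α = 1.33, β = 3.67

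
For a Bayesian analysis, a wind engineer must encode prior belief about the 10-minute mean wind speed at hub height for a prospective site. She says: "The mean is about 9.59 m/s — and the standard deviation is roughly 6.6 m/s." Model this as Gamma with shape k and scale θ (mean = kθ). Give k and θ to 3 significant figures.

For Gamma(k, scale θ): mean = kθ, variance = kθ², so CV = 1/√k.
CV = SD/mean = 6.6/9.59 = 0.6882, hence k = 1/CV² = 2.11.
Then θ = mean/k = 9.59/2.11 = 4.54.

k ≈ 2.11, θ ≈ 4.54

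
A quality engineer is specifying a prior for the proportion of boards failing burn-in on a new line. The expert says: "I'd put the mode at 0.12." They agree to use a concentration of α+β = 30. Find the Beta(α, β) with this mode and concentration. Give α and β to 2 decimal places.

α = 4.36, β = 25.64

For α,β > 1 the Beta mode is (α−1)/(α+β−2). With α+β = 30, the mode is (α−1)/28.
Set (α−1)/28 = 0.12 → α = 1 + 0.12·28 = 4.36.
β = 30 − α = 25.64.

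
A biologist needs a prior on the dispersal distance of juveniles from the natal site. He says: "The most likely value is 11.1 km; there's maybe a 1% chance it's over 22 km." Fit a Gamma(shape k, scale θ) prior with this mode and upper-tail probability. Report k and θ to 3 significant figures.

Gamma(k,θ) with k>1 has mode (k−1)θ, so θ = 11.1/(k−1).
Need P(X < 22) = 0.99 with θ tied to k this way. Start at k = 2, θ = 11.1: P(X<22) ≈ 0.589.
Too low — raise k to concentrate. Iterating converges to k ≈ 11.5.
Then θ = 11.1/(11.5−1) ≈ 1.06.

k ≈ 11.5, θ ≈ 1.06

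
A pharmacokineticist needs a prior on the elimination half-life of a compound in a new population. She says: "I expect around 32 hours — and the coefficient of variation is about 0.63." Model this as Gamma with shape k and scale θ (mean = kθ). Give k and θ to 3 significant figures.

For Gamma(k, scale θ): mean = kθ, variance = kθ², so CV = 1/√k.
CV = 0.63, hence k = 1/CV² = 2.52.
Then θ = mean/k = 32/2.52 = 12.7.

k ≈ 2.52, θ ≈ 12.7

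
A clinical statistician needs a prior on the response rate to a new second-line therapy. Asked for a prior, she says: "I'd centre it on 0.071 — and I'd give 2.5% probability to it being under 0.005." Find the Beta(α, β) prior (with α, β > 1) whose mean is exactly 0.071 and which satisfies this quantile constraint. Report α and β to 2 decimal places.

α ≈ 1.44, β ≈ 18.89

With mean 0.071 fixed, write α = 0.071s, β = 0.929s where s = α+β.
Need P(θ < 0.005) = 0.025 under Beta(0.071s, 0.929s). Normal approximation: (q−m)/√(m(1−m)/s) ≈ z_{0.025} = -1.96, so s ≈ 0.071·0.929·(-1.96)²/(0.005−0.071)² = 58.2.
At s = 58.2: P(θ<0.005) ≈ 0.000. Adjusting to match 0.025 gives s ≈ 20.34.
So α = 0.071·20.34 ≈ 1.44, β = 0.929·20.34 ≈ 18.89.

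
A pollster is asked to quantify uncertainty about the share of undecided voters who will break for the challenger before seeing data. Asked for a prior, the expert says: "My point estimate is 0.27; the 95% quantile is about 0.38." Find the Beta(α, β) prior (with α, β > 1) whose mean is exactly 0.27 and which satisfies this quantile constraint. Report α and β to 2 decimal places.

α ≈ 12.89, β ≈ 34.84

With mean 0.27 fixed, write α = 0.27s, β = 0.73s where s = α+β.
Need P(θ < 0.38) = 0.95 under Beta(0.27s, 0.73s). Normal approximation: (q−m)/√(m(1−m)/s) ≈ z_{0.95} = 1.64, so s ≈ 0.27·0.73·(1.64)²/(0.38−0.27)² = 44.1.
At s = 44.1: P(θ<0.38) ≈ 0.943. Adjusting to match 0.95 gives s ≈ 47.73.
So α = 0.27·47.73 ≈ 12.89, β = 0.73·47.73 ≈ 34.84.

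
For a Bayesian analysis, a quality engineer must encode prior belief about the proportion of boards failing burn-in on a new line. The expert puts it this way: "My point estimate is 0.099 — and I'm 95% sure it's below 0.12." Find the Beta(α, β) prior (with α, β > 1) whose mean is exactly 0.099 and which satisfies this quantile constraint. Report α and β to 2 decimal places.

α ≈ 58.16, β ≈ 529.32

With mean 0.099 fixed, write α = 0.099s, β = 0.901s where s = α+β.
Need P(θ < 0.12) = 0.95 under Beta(0.099s, 0.901s). Normal approximation: (q−m)/√(m(1−m)/s) ≈ z_{0.95} = 1.64, so s ≈ 0.099·0.901·(1.64)²/(0.12−0.099)² = 547.2.
At s = 547.2: P(θ<0.12) ≈ 0.944. Adjusting to match 0.95 gives s ≈ 587.48.
So α = 0.099·587.48 ≈ 58.16, β = 0.901·587.48 ≈ 529.32.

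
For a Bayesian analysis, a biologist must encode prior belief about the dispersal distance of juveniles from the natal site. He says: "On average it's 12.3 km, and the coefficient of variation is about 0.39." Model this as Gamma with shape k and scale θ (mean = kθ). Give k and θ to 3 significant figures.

For Gamma(k, scale θ): mean = kθ, variance = kθ², so CV = 1/√k.
CV = 0.39, hence k = 1/CV² = 6.57.
Then θ = mean/k = 12.3/6.57 = 1.87.

k ≈ 6.57, θ ≈ 1.87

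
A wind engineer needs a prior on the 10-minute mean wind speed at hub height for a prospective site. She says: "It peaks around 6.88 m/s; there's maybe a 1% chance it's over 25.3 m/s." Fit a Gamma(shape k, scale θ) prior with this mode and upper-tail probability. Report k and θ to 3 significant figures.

k ≈ 3.52, θ ≈ 2.73

Gamma(k,θ) with k>1 has mode (k−1)θ, so θ = 6.88/(k−1).
Need P(X < 25.3) = 0.99 with θ tied to k this way. Start at k = 2, θ = 6.88: P(X<25.3) ≈ 0.882.
Too low — raise k to concentrate. Iterating converges to k ≈ 3.52.
Then θ = 6.88/(3.52−1) ≈ 2.73.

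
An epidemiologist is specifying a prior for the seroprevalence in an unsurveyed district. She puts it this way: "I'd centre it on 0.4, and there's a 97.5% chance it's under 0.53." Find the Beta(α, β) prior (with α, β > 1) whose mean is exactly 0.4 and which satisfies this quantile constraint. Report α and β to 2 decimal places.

α ≈ 22.41, β ≈ 33.62

With mean 0.4 fixed, write α = 0.4s, β = 0.6s where s = α+β.
Need P(θ < 0.53) = 0.975 under Beta(0.4s, 0.6s). Normal approximation: (q−m)/√(m(1−m)/s) ≈ z_{0.975} = 1.96, so s ≈ 0.4·0.6·(1.96)²/(0.53−0.4)² = 54.6.
At s = 54.6: P(θ<0.53) ≈ 0.973. Adjusting to match 0.975 gives s ≈ 56.03.
So α = 0.4·56.03 ≈ 22.41, β = 0.6·56.03 ≈ 33.62.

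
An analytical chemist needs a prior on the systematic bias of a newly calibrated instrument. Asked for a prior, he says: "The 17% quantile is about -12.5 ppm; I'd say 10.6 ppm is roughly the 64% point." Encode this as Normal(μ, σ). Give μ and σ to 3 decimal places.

μ = 4.292, σ = 17.598

For Normal(μ,σ), the p-quantile is μ + z_p·σ. Here z_{0.17} = -0.9542, z_{0.64} = 0.3585.
So -12.5 = μ − 0.9542σ and 10.6 = μ + 0.3585σ.
Subtracting: σ = (10.6 − -12.5)/(0.3585 − (-0.9542)) = 17.598.
Then μ = -12.5 − (-0.9542)·17.598 = 4.292.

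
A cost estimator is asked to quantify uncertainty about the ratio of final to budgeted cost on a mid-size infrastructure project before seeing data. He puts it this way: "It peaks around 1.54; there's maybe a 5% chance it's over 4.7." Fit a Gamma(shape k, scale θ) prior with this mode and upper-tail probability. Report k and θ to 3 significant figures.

k ≈ 3.12, θ ≈ 0.725

Gamma(k,θ) with k>1 has mode (k−1)θ, so θ = 1.54/(k−1).
Need P(X < 4.7) = 0.95 with θ tied to k this way. Start at k = 2, θ = 1.54: P(X<4.7) ≈ 0.808.
Too low — raise k to concentrate. Iterating converges to k ≈ 3.12.
Then θ = 1.54/(3.12−1) ≈ 0.725.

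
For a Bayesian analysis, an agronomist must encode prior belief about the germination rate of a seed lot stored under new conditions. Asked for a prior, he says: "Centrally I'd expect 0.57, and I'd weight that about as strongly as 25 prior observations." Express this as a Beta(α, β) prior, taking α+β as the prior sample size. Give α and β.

α = 14.25, β = 10.75

Under the effective-sample-size interpretation, Beta(α, β) has prior mean α/(α+β) and prior sample size α+β.
So α+β = 25 and α/(α+β) = 0.57, giving α = 0.57·25 = 14.25 and β = 25 − 14.25 = 10.75.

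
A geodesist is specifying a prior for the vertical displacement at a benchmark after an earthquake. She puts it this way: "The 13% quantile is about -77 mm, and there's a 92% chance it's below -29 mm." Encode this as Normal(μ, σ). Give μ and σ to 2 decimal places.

μ = -55.64, σ = 18.96

The p-quantile of Normal(μ,σ) is μ + z_p·σ, with z_{0.13} = -1.126 and z_{0.92} = 1.405.
Eliminate σ: μ = (z₂·x₁ − z₁·x₂)/(z₂ − z₁) = (1.405·-77 − (-1.126)·-29)/2.531 = -55.64.
Then σ = (x₂ − x₁)/(z₂ − z₁) = (-29 − -77)/2.531 = 18.96.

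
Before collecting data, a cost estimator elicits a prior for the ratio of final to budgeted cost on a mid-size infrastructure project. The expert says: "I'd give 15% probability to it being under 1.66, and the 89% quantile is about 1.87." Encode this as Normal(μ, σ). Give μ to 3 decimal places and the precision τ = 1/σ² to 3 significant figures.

For Normal(μ,σ), the p-quantile is μ + z_p·σ. Here z_{0.15} = -1.036, z_{0.89} = 1.227.
So 1.66 = μ − 1.036σ and 1.87 = μ + 1.227σ.
Subtracting: σ = (1.87 − 1.66)/(1.227 − (-1.036)) = 0.093.
Then μ = 1.66 − (-1.036)·0.093 = 1.756.
Precision τ = 1/σ² = 1/0.0928² = 116.

μ = 1.756, τ = 116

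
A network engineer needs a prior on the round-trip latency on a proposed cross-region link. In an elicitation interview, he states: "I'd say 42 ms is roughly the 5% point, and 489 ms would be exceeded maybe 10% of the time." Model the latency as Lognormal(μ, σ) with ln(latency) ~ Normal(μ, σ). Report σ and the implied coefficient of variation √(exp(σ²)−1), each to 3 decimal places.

If T ~ Lognormal(μ,σ) then ln T ~ Normal(μ,σ), so the p-quantile of ln T is μ + z_p·σ.
ln(42) = 3.738 and ln(489) = 6.192; z_{0.05} = -1.645, z_{0.9} = 1.282.
σ = (6.192 − 3.738)/(1.282 − (-1.645)) = 0.839.
μ = 3.738 − (-1.645)·0.839 = 5.117.
CV = √(exp(σ²)−1) = √(exp(0.7036)−1) = 1.010.

σ ≈ 0.839, CV ≈ 1.010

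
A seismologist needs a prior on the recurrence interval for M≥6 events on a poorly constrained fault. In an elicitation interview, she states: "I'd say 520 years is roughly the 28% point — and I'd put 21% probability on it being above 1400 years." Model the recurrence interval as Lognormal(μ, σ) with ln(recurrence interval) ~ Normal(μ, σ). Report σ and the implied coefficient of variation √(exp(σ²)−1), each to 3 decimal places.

If T ~ Lognormal(μ,σ) then ln T ~ Normal(μ,σ), so the p-quantile of ln T is μ + z_p·σ.
ln(520) = 6.254 and ln(1400) = 7.244; z_{0.28} = -0.5828, z_{0.79} = 0.8064.
σ = (7.244 − 6.254)/(0.8064 − (-0.5828)) = 0.713.
μ = 6.254 − (-0.5828)·0.713 = 6.669.
CV = √(exp(σ²)−1) = √(exp(0.5082)−1) = 0.814.

σ ≈ 0.713, CV ≈ 0.814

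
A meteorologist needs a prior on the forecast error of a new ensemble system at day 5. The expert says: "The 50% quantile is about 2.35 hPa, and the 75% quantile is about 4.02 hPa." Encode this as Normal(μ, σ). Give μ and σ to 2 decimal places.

The p-quantile of Normal(μ,σ) is μ + z_p·σ, with z_{0.5} = 0 and z_{0.75} = 0.6745.
Eliminate σ: μ = (z₂·x₁ − z₁·x₂)/(z₂ − z₁) = (0.6745·2.35 − (0)·4.02)/0.6745 = 2.35.
Then σ = (x₂ − x₁)/(z₂ − z₁) = (4.02 − 2.35)/0.6745 = 2.48.

μ = 2.35, σ = 2.48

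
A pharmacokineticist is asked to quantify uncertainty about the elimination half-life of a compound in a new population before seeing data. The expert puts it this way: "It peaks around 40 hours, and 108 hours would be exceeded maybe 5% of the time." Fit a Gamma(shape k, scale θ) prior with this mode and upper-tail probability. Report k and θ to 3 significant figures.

k ≈ 3.73, θ ≈ 14.7

Gamma(k,θ) with k>1 has mode (k−1)θ, so θ = 40/(k−1).
Need P(X < 108) = 0.95 with θ tied to k this way. Start at k = 2, θ = 40: P(X<108) ≈ 0.751.
Too low — raise k to concentrate. Iterating converges to k ≈ 3.73.
Then θ = 40/(3.73−1) ≈ 14.7.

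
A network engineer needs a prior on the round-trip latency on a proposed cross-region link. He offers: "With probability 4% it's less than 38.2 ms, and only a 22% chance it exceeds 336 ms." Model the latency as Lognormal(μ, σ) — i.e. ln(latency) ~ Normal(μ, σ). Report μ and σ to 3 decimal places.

If T ~ Lognormal(μ,σ) then ln T ~ Normal(μ,σ), so the p-quantile of ln T is μ + z_p·σ.
ln(38.2) = 3.643 and ln(336) = 5.817; z_{0.04} = -1.751, z_{0.78} = 0.7722.
σ = (5.817 − 3.643)/(0.7722 − (-1.751)) = 0.862.
μ = 3.643 − (-1.751)·0.862 = 5.152.

μ ≈ 5.152, σ ≈ 0.862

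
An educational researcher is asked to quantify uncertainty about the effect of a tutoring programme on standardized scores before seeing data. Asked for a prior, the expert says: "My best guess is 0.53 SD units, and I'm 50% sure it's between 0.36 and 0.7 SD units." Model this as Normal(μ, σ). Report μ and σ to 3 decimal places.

A symmetric 50% interval runs μ ± z·σ with z = 0.6745.
Half-width = 0.17, so σ = 0.17/0.6745 = 0.252.
μ is the stated best guess, 0.530.

μ = 0.530, σ = 0.252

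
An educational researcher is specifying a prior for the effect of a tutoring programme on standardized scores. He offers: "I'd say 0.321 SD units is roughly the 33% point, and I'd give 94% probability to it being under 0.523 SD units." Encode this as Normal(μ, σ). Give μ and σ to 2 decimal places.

μ = 0.37, σ = 0.10

For Normal(μ,σ), the p-quantile is μ + z_p·σ. Here z_{0.33} = -0.4399, z_{0.94} = 1.555.
So 0.321 = μ − 0.4399σ and 0.523 = μ + 1.555σ.
Subtracting: σ = (0.523 − 0.321)/(1.555 − (-0.4399)) = 0.10.
Then μ = 0.321 − (-0.4399)·0.10 = 0.37.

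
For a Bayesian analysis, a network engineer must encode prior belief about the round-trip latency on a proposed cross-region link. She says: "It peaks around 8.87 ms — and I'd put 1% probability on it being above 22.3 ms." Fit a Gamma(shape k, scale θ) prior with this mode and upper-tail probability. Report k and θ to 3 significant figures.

Gamma(k,θ) with k>1 has mode (k−1)θ, so θ = 8.87/(k−1).
Need P(X < 22.3) = 0.99 with θ tied to k this way. Start at k = 2, θ = 8.87: P(X<22.3) ≈ 0.716.
Too low — raise k to concentrate. Iterating converges to k ≈ 6.52.
Then θ = 8.87/(6.52−1) ≈ 1.61.

k ≈ 6.52, θ ≈ 1.61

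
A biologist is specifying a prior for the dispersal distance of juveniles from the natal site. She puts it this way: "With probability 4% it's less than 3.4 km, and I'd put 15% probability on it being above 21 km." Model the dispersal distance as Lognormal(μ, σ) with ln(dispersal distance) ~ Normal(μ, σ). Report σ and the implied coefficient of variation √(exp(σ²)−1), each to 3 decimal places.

σ ≈ 0.653, CV ≈ 0.730

If T ~ Lognormal(μ,σ) then ln T ~ Normal(μ,σ), so the p-quantile of ln T is μ + z_p·σ.
ln(3.4) = 1.224 and ln(21) = 3.045; z_{0.04} = -1.751, z_{0.85} = 1.036.
σ = (3.045 − 1.224)/(1.036 − (-1.751)) = 0.653.
μ = 1.224 − (-1.751)·0.653 = 2.367.
CV = √(exp(σ²)−1) = √(exp(0.4268)−1) = 0.730.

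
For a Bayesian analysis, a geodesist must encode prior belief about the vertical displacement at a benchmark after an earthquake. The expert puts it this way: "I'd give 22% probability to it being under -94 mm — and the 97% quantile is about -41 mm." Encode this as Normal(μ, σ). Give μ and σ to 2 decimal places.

μ = -78.57, σ = 19.98

For Normal(μ,σ), the p-quantile is μ + z_p·σ. Here z_{0.22} = -0.7722, z_{0.97} = 1.881.
So -94 = μ − 0.7722σ and -41 = μ + 1.881σ.
Subtracting: σ = (-41 − -94)/(1.881 − (-0.7722)) = 19.98.
Then μ = -94 − (-0.7722)·19.98 = -78.57.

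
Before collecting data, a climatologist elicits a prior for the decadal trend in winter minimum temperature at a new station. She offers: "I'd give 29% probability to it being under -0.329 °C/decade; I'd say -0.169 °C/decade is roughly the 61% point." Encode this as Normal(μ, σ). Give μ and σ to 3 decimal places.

μ = -0.223, σ = 0.192

The p-quantile of Normal(μ,σ) is μ + z_p·σ, with z_{0.29} = -0.5534 and z_{0.61} = 0.2793.
Eliminate σ: μ = (z₂·x₁ − z₁·x₂)/(z₂ − z₁) = (0.2793·-0.329 − (-0.5534)·-0.169)/0.8327 = -0.223.
Then σ = (x₂ − x₁)/(z₂ − z₁) = (-0.169 − -0.329)/0.8327 = 0.192.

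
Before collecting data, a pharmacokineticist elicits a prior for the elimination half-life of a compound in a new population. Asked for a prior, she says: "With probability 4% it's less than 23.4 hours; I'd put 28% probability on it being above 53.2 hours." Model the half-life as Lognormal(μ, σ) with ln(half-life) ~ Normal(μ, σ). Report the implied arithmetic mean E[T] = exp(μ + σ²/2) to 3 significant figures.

E[T] ≈ 46.1 hours

If T ~ Lognormal(μ,σ) then ln T ~ Normal(μ,σ), so the p-quantile of ln T is μ + z_p·σ.
ln(23.4) = 3.153 and ln(53.2) = 3.974; z_{0.04} = -1.751, z_{0.72} = 0.5828.
σ = (3.974 − 3.153)/(0.5828 − (-1.751)) = 0.352.
μ = 3.153 − (-1.751)·0.352 = 3.769.
E[T] = exp(μ + σ²/2) = exp(3.769 + 0.0619) = 46.1 hours.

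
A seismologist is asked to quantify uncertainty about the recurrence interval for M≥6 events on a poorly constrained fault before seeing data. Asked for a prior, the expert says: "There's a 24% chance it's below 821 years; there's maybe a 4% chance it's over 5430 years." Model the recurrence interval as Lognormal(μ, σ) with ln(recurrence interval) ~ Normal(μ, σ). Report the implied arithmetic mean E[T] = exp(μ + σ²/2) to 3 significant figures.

E[T] ≈ 1900 years

If T ~ Lognormal(μ,σ) then ln T ~ Normal(μ,σ), so the p-quantile of ln T is μ + z_p·σ.
ln(821) = 6.711 and ln(5430) = 8.6; z_{0.24} = -0.7063, z_{0.96} = 1.751.
σ = (8.6 − 6.711)/(1.751 − (-0.7063)) = 0.769.
μ = 6.711 − (-0.7063)·0.769 = 7.254.
E[T] = exp(μ + σ²/2) = exp(7.254 + 0.2956) = 1900 years.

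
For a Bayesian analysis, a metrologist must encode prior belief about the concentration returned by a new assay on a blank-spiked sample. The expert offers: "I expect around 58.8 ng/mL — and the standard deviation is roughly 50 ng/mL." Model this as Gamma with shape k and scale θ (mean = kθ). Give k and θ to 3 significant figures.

For Gamma(k, scale θ): mean = kθ, variance = kθ², so CV = 1/√k.
CV = SD/mean = 50/58.8 = 0.8503, hence k = 1/CV² = 1.38.
Then θ = mean/k = 58.8/1.38 = 42.5.

k ≈ 1.38, θ ≈ 42.5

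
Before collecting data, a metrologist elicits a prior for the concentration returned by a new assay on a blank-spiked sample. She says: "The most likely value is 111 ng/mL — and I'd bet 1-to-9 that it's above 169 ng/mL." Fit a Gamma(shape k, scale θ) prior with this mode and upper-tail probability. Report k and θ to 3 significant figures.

Gamma(k,θ) with k>1 has mode (k−1)θ, so θ = 111/(k−1).
Need P(X < 169) = 0.9 with θ tied to k this way. Start at k = 2, θ = 111: P(X<169) ≈ 0.450.
Too low — raise k to concentrate. Iterating converges to k ≈ 11.6.
Then θ = 111/(11.6−1) ≈ 10.5.

k ≈ 11.6, θ ≈ 10.5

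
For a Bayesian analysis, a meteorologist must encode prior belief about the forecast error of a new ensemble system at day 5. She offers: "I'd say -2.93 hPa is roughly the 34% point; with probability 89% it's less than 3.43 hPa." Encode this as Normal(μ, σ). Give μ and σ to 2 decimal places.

The p-quantile of Normal(μ,σ) is μ + z_p·σ, with z_{0.34} = -0.4125 and z_{0.89} = 1.227.
Eliminate σ: μ = (z₂·x₁ − z₁·x₂)/(z₂ − z₁) = (1.227·-2.93 − (-0.4125)·3.43)/1.639 = -1.33.
Then σ = (x₂ − x₁)/(z₂ − z₁) = (3.43 − -2.93)/1.639 = 3.88.

μ = -1.33, σ = 3.88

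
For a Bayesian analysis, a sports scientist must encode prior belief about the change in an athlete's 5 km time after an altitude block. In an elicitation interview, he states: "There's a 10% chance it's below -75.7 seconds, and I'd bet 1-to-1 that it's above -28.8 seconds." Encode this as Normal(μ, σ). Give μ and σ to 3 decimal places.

μ = -28.800, σ = 36.596

The p-quantile of Normal(μ,σ) is μ + z_p·σ, with z_{0.1} = -1.282 and z_{0.5} = 0.
Eliminate σ: μ = (z₂·x₁ − z₁·x₂)/(z₂ − z₁) = (0·-75.7 − (-1.282)·-28.8)/1.282 = -28.800.
Then σ = (x₂ − x₁)/(z₂ − z₁) = (-28.8 − -75.7)/1.282 = 36.596.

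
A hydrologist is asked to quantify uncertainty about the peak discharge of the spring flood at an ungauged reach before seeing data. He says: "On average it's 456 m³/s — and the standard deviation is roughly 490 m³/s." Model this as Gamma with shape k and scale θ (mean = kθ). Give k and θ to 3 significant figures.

For Gamma(k, scale θ): mean = kθ, variance = kθ², so CV = 1/√k.
CV = SD/mean = 490/456 = 1.075, hence k = 1/CV² = 0.866.
Then θ = mean/k = 456/0.866 = 527.

k ≈ 0.866, θ ≈ 527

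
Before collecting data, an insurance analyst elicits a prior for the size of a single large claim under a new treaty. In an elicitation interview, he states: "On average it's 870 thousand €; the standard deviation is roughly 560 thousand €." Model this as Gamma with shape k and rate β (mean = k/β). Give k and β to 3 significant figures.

k ≈ 2.41, β ≈ 0.00277

For Gamma(k, rate β): mean = k/β, variance = k/β², so CV = 1/√k.
CV = SD/mean = 560/870 = 0.6437, hence k = 1/CV² = 2.41.
Then β = k/mean = 2.41/870 = 0.00277.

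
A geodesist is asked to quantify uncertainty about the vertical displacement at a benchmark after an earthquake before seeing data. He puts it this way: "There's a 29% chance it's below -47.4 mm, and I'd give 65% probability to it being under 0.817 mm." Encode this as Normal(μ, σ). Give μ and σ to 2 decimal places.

For Normal(μ,σ), the p-quantile is μ + z_p·σ. Here z_{0.29} = -0.5534, z_{0.65} = 0.3853.
So -47.4 = μ − 0.5534σ and 0.817 = μ + 0.3853σ.
Subtracting: σ = (0.817 − -47.4)/(0.3853 − (-0.5534)) = 51.37.
Then μ = -47.4 − (-0.5534)·51.37 = -18.98.

μ = -18.98, σ = 51.37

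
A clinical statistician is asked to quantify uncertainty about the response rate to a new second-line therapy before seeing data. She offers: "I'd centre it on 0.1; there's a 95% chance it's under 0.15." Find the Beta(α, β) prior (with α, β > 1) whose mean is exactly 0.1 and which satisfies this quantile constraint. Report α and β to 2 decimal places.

α ≈ 11.27, β ≈ 101.43

With mean 0.1 fixed, write α = 0.1s, β = 0.9s where s = α+β.
Need P(θ < 0.15) = 0.95 under Beta(0.1s, 0.9s). Normal approximation: (q−m)/√(m(1−m)/s) ≈ z_{0.95} = 1.64, so s ≈ 0.1·0.9·(1.64)²/(0.15−0.1)² = 97.4.
At s = 97.4: P(θ<0.15) ≈ 0.938. Adjusting to match 0.95 gives s ≈ 112.70.
So α = 0.1·112.70 ≈ 11.27, β = 0.9·112.70 ≈ 101.43.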